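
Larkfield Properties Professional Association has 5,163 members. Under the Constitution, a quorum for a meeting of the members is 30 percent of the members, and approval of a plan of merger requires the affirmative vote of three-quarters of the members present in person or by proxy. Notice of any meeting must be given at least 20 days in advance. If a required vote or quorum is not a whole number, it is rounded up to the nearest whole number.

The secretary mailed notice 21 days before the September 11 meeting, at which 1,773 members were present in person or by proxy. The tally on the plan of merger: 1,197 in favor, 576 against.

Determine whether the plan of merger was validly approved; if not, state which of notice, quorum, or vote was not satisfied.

Invalid — vote requirement not satisfied.

Notice: 21 days given; 20 required. Satisfied.
Quorum: 30% of 5,163 = 1,548.90, rounded up to 1,549; 1,773 present. Satisfied.
Vote: requires three-fourths of those present (1,773); 3/4 of 1773 = 1329.75, rounded up to 1330, so 1,330 needed; 1,197 in favor. Not satisfied.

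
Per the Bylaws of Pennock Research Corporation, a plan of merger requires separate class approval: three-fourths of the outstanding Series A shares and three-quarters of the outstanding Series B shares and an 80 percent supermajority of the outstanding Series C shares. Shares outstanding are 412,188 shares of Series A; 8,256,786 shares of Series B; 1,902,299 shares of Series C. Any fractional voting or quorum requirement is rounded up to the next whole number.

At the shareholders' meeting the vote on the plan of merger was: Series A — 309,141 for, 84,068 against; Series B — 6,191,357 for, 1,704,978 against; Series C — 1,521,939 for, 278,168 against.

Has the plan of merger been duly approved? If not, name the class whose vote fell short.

Series A: 3/4 of 412188 = 309141; 309,141 required, 309,141 in favor — approved.
Series B: 3/4 of 8256786 = 6192589.50, rounded up to 6192590; 6,192,590 required, 6,191,357 in favor — not approved.
Series C: 4/5 of 1902299 = 1521839.20, rounded up to 1521840; 1,521,840 required, 1,521,939 in favor — approved.

Not approved — the Series B shares did not give the required vote.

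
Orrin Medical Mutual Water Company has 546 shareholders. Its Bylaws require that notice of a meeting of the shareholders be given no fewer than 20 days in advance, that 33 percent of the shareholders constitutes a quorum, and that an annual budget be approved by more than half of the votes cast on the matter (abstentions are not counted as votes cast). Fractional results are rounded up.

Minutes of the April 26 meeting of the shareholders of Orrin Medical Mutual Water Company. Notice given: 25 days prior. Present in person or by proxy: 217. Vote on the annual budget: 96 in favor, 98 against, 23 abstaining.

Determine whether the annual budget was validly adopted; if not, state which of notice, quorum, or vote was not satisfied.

Invalid — vote requirement not satisfied.

Notice: 25 days given; 20 required. Satisfied.
Quorum: 33% of 546 = 180.18, rounded up to 181; 217 present. Satisfied.
Vote: requires a majority of the votes cast (217 − 23 abstaining = 194); a majority of 194 is 98, so 98 needed; 96 in favor. Not satisfied.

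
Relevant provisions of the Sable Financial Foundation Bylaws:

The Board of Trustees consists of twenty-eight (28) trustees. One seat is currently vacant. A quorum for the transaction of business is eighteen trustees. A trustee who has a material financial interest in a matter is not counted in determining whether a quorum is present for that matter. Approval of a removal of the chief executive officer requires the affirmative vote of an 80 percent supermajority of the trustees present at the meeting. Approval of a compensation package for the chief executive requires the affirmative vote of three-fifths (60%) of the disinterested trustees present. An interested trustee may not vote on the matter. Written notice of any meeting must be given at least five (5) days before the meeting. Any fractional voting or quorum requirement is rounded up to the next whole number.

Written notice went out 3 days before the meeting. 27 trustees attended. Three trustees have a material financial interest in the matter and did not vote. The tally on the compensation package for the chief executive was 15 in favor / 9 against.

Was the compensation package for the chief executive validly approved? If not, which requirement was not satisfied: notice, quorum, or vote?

Invalid — notice requirement not satisfied.

Notice: 3 days given; 5 required (3 < 5). Not satisfied.
Quorum: 27 present, but the 3 interested trustees do not count, leaving 24. Quorum is 18. Satisfied.
Vote: the compensation package for the chief executive requires three-fifths of the disinterested trustees present (27 − 3 = 24). 3/5 of 24 = 14.40, rounded up to 15, so 15 affirmative votes are needed; 15 voted in favor. Satisfied.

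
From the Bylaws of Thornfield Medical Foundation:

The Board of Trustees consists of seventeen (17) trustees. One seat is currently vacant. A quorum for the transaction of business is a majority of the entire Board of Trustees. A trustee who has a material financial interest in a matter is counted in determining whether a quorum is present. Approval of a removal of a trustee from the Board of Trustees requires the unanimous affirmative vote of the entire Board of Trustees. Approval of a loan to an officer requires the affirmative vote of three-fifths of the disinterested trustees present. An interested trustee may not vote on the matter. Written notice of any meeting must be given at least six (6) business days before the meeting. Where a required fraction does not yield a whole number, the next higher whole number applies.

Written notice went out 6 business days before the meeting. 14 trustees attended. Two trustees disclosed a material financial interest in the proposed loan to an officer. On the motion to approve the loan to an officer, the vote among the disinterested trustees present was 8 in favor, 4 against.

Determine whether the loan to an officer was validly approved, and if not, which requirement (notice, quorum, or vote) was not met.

Notice: 6 business days given; 6 required (6 ≥ 6). Satisfied.
Quorum: 14 present (interested trustees count toward quorum); quorum is 9. Satisfied.
Vote: the loan to an officer requires three-fifths of the disinterested trustees present (14 − 2 = 12). 3/5 of 12 = 7.20, rounded up to 8, so 8 affirmative votes are needed; 8 voted in favor. Satisfied.

Valid — all requirements satisfied.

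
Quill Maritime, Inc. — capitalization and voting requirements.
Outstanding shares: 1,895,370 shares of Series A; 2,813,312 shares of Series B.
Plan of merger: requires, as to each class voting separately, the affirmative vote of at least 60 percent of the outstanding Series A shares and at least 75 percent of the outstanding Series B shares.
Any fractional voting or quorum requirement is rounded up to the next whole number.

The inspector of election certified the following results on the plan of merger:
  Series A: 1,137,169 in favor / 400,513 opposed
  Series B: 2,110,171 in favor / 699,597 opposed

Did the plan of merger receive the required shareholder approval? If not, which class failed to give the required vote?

Not approved — the Series A shares did not give the required vote.

Series A: 3/5 of 1895370 = 1137222; 1,137,222 required, 1,137,169 in favor — not approved.
Series B: 3/4 of 2813312 = 2109984; 2,109,984 required, 2,110,171 in favor — approved.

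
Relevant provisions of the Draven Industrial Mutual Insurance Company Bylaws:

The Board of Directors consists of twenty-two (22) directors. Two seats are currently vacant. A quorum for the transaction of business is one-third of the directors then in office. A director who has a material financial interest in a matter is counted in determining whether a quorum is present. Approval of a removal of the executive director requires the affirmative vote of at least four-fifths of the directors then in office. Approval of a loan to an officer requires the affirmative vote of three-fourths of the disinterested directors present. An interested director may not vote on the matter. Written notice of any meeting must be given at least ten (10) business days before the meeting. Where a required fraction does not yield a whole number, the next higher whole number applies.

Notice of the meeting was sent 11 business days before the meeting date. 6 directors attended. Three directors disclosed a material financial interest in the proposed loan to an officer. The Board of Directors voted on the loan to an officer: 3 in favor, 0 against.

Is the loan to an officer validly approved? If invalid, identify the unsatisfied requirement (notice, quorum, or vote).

Notice: 11 business days given; 10 required (11 ≥ 10). Satisfied.
Quorum: 6 present (interested directors count toward quorum); quorum is 7. Not satisfied.
Vote: the loan to an officer requires three-fourths of the disinterested directors present (6 − 3 = 3). 3/4 of 3 = 2.25, rounded up to 3, so 3 affirmative votes are needed; 3 voted in favor. Satisfied. (Moot — without a quorum no business can be validly transacted.)

Invalid — quorum requirement not satisfied.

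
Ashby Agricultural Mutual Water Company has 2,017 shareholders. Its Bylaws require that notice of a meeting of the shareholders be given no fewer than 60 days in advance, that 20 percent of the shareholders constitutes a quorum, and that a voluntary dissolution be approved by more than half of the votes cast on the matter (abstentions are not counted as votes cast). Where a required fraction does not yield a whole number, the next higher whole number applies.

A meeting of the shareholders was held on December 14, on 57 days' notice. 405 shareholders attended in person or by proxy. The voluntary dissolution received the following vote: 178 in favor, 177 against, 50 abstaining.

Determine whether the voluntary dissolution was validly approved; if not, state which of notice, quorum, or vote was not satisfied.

Notice: 57 days given; 60 required. Not satisfied.
Quorum: 20% of 2,017 = 403.40, rounded up to 404; 405 present. Satisfied.
Vote: requires a majority of the votes cast (405 − 50 abstaining = 355); a majority of 355 is 178, so 178 needed; 178 in favor. Satisfied.

Invalid — notice requirement not satisfied.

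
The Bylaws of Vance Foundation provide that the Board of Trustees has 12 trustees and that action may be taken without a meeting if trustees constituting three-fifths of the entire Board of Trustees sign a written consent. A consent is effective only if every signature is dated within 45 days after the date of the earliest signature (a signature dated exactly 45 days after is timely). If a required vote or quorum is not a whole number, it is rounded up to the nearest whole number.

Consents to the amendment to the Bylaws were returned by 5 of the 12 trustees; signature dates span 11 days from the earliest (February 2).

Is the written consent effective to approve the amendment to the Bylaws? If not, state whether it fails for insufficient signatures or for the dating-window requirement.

Signatures required: three-fifths of 12 — 3/5 of 12 = 7.20, rounded up to 8, so 8 needed; 5 signed. Insufficient.
Dating window: the latest signature is 11 days after the earliest; the limit is 45 days. Within the window.

Not effective — insufficient signatures.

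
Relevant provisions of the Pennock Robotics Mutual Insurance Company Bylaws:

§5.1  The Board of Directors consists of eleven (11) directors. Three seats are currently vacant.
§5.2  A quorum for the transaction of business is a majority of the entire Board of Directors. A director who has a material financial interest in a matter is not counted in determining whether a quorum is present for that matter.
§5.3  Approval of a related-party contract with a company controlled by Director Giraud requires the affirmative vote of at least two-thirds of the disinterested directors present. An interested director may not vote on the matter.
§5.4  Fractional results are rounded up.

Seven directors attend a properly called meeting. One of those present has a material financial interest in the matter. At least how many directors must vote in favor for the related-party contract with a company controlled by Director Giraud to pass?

The related-party contract with a company controlled by Director Giraud requires two-thirds of the disinterested directors present (7 − 1 = 6).
2/3 of 6 = 4.

4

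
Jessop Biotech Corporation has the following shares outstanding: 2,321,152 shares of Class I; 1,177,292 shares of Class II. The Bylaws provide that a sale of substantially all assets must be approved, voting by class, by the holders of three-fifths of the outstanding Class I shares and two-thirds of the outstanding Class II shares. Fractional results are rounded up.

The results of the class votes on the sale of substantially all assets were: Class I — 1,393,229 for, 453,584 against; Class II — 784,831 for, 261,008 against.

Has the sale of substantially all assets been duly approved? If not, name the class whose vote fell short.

Class I: 3/5 of 2321152 = 1392691.20, rounded up to 1392692; 1,392,692 required, 1,393,229 in favor — approved.
Class II: 2/3 of 1177292 = 784861.33, rounded up to 784862; 784,862 required, 784,831 in favor — not approved.

Not approved — the Class II shares did not give the required vote.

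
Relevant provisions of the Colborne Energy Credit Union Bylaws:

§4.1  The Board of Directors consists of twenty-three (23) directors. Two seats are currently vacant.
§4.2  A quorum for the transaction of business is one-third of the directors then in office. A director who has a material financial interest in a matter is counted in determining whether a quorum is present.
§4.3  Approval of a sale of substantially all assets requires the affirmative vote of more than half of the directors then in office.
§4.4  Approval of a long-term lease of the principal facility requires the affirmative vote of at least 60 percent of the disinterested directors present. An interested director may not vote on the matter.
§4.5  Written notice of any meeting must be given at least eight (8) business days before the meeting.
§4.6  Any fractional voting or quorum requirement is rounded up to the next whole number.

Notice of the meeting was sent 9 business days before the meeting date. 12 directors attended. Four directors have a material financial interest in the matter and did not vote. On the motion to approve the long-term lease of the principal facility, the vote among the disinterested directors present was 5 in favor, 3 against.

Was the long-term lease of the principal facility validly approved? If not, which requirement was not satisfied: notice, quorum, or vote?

Notice: 9 business days given; 8 required (9 ≥ 8). Satisfied.
Quorum: 12 present (interested directors count toward quorum); quorum is 7. Satisfied.
Vote: the long-term lease of the principal facility requires three-fifths of the disinterested directors present (12 − 4 = 8). 3/5 of 8 = 4.80, rounded up to 5, so 5 affirmative votes are needed; 5 voted in favor. Satisfied.

Valid — all requirements satisfied.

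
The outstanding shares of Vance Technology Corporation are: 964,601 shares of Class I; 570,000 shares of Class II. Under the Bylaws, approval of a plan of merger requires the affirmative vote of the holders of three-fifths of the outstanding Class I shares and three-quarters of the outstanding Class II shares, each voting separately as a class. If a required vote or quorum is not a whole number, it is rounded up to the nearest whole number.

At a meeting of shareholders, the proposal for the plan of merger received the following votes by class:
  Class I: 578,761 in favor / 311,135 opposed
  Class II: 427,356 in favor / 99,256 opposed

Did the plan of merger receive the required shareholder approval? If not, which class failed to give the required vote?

Not approved — the Class II shares did not give the required vote.

Class I: 3/5 of 964601 = 578760.60, rounded up to 578761; 578,761 required, 578,761 in favor — approved.
Class II: 3/4 of 570000 = 427500; 427,500 required, 427,356 in favor — not approved.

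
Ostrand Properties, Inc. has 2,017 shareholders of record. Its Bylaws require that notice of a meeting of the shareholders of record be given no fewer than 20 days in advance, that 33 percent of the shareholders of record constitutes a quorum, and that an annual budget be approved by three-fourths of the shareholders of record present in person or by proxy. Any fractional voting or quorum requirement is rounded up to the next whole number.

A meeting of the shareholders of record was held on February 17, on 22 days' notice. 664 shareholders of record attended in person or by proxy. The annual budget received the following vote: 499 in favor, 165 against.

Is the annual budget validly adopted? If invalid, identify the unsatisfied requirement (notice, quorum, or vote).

Invalid — quorum requirement not satisfied.

Notice: 22 days given; 20 required. Satisfied.
Quorum: 33% of 2,017 = 665.61, rounded up to 666; 664 present. Not satisfied.
Vote: requires three-fourths of those present (664); 3/4 of 664 = 498, so 498 needed; 499 in favor. Satisfied.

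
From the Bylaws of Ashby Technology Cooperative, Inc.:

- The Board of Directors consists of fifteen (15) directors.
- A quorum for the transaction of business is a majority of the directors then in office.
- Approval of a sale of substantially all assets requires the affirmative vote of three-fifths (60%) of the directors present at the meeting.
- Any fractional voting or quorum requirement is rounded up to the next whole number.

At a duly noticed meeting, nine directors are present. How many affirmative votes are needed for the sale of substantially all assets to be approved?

The sale of substantially all assets requires three-fifths of the directors present (9).
3/5 of 9 = 5.40, rounded up to 6.

6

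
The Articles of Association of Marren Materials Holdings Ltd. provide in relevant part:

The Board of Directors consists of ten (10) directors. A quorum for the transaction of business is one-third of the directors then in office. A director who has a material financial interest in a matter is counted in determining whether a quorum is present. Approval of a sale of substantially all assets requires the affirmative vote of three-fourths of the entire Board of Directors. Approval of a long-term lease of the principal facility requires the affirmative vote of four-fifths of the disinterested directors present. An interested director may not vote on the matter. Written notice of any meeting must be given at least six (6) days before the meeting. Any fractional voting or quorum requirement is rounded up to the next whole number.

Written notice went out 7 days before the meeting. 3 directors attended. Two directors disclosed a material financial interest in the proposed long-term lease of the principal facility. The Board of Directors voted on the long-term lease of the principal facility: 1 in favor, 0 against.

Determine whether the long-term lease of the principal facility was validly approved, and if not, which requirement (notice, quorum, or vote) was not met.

Invalid — quorum requirement not satisfied.

Notice: 7 days given; 6 required (7 ≥ 6). Satisfied.
Quorum: 3 present (interested directors count toward quorum); quorum is 4. Not satisfied.
Vote: the long-term lease of the principal facility requires four-fifths of the disinterested directors present (3 − 2 = 1). 4/5 of 1 = 0.80, rounded up to 1, so 1 affirmative vote is needed; 1 voted in favor. Satisfied. (Moot — without a quorum no business can be validly transacted.)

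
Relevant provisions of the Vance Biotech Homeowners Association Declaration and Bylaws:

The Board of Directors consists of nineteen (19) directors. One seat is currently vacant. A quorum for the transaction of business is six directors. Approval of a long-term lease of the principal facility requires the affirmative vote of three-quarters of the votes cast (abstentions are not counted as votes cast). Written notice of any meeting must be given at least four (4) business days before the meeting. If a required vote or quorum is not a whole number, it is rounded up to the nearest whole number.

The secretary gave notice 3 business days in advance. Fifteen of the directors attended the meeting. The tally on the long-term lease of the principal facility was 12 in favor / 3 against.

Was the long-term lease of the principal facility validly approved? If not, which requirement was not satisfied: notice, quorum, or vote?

Invalid — notice requirement not satisfied.

Notice: 3 business days given; 4 required (3 < 4). Not satisfied.
Quorum: 15 present; quorum is 6. Satisfied.
Vote: the long-term lease of the principal facility requires three-fourths of the votes cast (15). 3/4 of 15 = 11.25, rounded up to 12, so 12 affirmative votes are needed; 12 voted in favor. Satisfied.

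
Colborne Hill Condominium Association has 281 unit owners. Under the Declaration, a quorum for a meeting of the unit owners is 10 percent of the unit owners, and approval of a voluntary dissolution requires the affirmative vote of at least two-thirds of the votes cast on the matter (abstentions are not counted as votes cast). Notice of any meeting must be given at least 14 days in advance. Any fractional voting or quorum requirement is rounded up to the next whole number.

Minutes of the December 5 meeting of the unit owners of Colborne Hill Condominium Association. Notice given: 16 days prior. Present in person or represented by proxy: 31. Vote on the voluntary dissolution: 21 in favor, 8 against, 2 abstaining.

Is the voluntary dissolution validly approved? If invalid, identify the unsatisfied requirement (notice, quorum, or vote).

Notice: 16 days given; 14 required. Satisfied.
Quorum: 10% of 281 = 28.10, rounded up to 29; 31 present. Satisfied.
Vote: requires two-thirds of the votes cast (31 − 2 abstaining = 29); 2/3 of 29 = 19.33, rounded up to 20, so 20 needed; 21 in favor. Satisfied.

Valid — all requirements satisfied.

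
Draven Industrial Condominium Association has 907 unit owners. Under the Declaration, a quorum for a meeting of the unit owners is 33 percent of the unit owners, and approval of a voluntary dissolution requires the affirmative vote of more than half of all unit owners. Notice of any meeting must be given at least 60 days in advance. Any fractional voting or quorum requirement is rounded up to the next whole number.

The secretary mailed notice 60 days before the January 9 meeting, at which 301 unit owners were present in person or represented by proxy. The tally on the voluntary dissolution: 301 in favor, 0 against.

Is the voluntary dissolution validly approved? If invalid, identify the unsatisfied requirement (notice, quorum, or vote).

Invalid — vote requirement not satisfied.

Notice: 60 days given; 60 required. Satisfied.
Quorum: 33% of 907 = 299.31, rounded up to 300; 301 present. Satisfied.
Vote: requires a majority of all unit owners (907); a majority of 907 is 454, so 454 needed; 301 in favor. Not satisfied.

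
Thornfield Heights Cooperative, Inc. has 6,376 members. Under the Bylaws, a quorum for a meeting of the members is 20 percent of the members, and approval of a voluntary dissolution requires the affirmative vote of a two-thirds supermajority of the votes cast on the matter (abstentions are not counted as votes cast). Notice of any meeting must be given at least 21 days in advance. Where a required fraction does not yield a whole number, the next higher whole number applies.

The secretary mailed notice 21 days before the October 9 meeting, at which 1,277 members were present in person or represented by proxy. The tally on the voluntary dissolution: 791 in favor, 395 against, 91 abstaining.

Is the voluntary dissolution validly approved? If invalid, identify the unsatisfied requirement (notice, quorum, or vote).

Valid — all requirements satisfied.

Notice: 21 days given; 21 required. Satisfied.
Quorum: 20% of 6,376 = 1,275.20, rounded up to 1,276; 1,277 present. Satisfied.
Vote: requires two-thirds of the votes cast (1,277 − 91 abstaining = 1,186); 2/3 of 1186 = 790.67, rounded up to 791, so 791 needed; 791 in favor. Satisfied.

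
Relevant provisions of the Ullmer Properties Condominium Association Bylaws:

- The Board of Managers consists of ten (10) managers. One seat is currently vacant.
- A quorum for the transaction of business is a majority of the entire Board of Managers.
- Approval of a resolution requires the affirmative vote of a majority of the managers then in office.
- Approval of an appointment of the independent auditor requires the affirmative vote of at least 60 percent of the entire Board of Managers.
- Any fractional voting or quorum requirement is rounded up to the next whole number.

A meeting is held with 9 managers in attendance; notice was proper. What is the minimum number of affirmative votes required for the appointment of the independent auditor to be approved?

The appointment of the independent auditor requires three-fifths of the entire Board of Managers (10).
3/5 of 10 = 6.

6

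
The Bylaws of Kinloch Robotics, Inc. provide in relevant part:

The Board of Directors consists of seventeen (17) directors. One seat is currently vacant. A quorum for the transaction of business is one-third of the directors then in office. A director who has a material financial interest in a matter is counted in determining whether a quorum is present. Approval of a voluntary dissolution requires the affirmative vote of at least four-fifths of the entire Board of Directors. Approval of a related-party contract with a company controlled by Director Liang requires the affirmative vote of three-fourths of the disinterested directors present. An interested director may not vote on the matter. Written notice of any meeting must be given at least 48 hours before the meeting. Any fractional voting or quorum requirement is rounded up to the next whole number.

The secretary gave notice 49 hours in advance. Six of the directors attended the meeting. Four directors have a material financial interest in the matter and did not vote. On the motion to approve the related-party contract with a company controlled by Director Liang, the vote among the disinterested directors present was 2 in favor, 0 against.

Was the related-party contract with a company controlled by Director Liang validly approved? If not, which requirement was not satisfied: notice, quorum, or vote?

Valid — all requirements satisfied.

Notice: 49 hours given; 48 required (49 ≥ 48). Satisfied.
Quorum: 6 present (interested directors count toward quorum); quorum is 6. Satisfied.
Vote: the related-party contract with a company controlled by Director Liang requires three-fourths of the disinterested directors present (6 − 4 = 2). 3/4 of 2 = 1.50, rounded up to 2, so 2 affirmative votes are needed; 2 voted in favor. Satisfied.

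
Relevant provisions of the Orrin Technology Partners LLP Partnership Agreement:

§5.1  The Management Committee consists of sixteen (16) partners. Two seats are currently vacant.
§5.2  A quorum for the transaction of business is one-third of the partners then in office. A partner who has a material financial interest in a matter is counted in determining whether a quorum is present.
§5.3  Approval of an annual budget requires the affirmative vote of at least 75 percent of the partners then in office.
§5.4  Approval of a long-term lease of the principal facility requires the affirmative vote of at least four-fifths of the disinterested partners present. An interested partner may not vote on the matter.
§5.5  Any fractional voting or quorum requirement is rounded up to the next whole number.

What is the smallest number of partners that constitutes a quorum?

1/3 of 14 = 4.67, rounded up to 5.

5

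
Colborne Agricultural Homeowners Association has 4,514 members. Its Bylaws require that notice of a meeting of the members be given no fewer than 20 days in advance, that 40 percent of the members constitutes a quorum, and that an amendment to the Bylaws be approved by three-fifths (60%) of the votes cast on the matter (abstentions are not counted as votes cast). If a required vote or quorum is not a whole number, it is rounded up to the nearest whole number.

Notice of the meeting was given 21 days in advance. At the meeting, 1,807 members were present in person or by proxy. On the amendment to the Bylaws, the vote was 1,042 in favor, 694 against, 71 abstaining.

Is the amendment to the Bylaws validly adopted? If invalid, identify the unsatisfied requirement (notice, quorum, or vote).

Notice: 21 days given; 20 required. Satisfied.
Quorum: 40% of 4,514 = 1,805.60, rounded up to 1,806; 1,807 present. Satisfied.
Vote: requires three-fifths of the votes cast (1,807 − 71 abstaining = 1,736); 3/5 of 1736 = 1041.60, rounded up to 1042, so 1,042 needed; 1,042 in favor. Satisfied.

Valid — all requirements satisfied.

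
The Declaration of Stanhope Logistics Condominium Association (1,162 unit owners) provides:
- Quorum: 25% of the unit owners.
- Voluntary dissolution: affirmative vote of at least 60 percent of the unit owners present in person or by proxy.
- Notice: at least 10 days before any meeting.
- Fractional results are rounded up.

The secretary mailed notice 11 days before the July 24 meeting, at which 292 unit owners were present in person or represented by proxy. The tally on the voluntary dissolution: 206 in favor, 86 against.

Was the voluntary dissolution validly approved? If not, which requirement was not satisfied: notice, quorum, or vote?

Notice: 11 days given; 10 required. Satisfied.
Quorum: 25% of 1,162 = 290.50, rounded up to 291; 292 present. Satisfied.
Vote: requires three-fifths of those present (292); 3/5 of 292 = 175.20, rounded up to 176, so 176 needed; 206 in favor. Satisfied.

Valid — all requirements satisfied.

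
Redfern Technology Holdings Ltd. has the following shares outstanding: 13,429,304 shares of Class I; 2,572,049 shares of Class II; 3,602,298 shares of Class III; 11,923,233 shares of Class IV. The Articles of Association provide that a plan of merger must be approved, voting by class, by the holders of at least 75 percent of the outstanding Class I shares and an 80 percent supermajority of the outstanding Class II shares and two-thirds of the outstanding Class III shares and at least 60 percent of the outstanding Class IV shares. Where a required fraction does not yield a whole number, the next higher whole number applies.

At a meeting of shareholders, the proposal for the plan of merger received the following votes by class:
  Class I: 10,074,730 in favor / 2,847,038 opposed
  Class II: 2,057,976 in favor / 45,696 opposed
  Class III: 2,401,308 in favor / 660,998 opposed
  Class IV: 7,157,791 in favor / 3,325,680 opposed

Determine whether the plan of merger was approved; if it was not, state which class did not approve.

Class I: 3/4 of 13429304 = 10071978; 10,071,978 required, 10,074,730 in favor — approved.
Class II: 4/5 of 2572049 = 2057639.20, rounded up to 2057640; 2,057,640 required, 2,057,976 in favor — approved.
Class III: 2/3 of 3602298 = 2401532; 2,401,532 required, 2,401,308 in favor — not approved.
Class IV: 3/5 of 11923233 = 7153939.80, rounded up to 7153940; 7,153,940 required, 7,157,791 in favor — approved.

Not approved — the Class III shares did not give the required vote.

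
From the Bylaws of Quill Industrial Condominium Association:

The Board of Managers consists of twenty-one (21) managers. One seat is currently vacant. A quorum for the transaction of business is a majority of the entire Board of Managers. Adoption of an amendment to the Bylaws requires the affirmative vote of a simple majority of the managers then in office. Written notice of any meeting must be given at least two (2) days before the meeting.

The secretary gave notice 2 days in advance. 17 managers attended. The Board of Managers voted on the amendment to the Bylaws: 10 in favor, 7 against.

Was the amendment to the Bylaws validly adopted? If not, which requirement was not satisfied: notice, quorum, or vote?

Invalid — vote requirement not satisfied.

Notice: 2 days given; 2 required (2 ≥ 2). Satisfied.
Quorum: 17 present; quorum is 11. Satisfied.
Vote: the amendment to the Bylaws requires a majority of the managers then in office (20). A majority of 20 is 11, so 11 affirmative votes are needed; 10 voted in favor. Not satisfied.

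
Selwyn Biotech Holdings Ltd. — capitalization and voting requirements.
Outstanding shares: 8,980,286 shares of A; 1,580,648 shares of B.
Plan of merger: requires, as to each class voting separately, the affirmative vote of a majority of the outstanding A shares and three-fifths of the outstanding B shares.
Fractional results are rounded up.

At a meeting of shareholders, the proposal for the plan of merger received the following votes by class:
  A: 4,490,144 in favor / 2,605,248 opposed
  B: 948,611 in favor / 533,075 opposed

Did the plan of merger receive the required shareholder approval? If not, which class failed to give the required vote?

A: a majority of 8980286 is 4490144; 4,490,144 required, 4,490,144 in favor — approved.
B: 3/5 of 1580648 = 948388.80, rounded up to 948389; 948,389 required, 948,611 in favor — approved.

Approved — every class gave the required vote.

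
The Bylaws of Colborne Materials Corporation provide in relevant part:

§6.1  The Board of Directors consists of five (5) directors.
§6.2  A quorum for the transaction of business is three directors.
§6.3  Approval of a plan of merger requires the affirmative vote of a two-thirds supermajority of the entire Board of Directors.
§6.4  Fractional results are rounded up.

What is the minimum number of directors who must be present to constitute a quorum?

3

The quorum is fixed at 3.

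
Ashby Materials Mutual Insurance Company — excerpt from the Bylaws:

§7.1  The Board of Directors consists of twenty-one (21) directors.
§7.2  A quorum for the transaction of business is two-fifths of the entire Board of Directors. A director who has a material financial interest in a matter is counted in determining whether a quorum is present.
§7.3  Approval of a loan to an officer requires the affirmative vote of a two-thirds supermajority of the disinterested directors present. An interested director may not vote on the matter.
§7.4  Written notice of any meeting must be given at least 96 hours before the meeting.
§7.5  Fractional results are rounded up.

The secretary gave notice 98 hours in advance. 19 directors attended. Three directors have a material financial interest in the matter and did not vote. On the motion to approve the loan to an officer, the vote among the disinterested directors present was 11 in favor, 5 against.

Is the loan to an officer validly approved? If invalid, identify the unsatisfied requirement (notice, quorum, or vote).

Notice: 98 hours given; 96 required (98 ≥ 96). Satisfied.
Quorum: 19 present (interested directors count toward quorum); quorum is 9. Satisfied.
Vote: the loan to an officer requires two-thirds of the disinterested directors present (19 − 3 = 16). 2/3 of 16 = 10.67, rounded up to 11, so 11 affirmative votes are needed; 11 voted in favor. Satisfied.

Valid — all requirements satisfied.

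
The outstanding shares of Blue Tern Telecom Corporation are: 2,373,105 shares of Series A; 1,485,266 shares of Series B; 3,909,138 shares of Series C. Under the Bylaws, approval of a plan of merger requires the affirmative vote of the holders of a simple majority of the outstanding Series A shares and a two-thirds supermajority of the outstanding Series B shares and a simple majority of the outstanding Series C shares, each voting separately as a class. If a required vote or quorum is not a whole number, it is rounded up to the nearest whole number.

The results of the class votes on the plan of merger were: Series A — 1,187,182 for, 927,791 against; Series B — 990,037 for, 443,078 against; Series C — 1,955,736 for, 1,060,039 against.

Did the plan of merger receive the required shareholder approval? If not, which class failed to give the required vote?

Series A: a majority of 2373105 is 1186553; 1,186,553 required, 1,187,182 in favor — approved.
Series B: 2/3 of 1485266 = 990177.33, rounded up to 990178; 990,178 required, 990,037 in favor — not approved.
Series C: a majority of 3909138 is 1954570; 1,954,570 required, 1,955,736 in favor — approved.

Not approved — the Series B shares did not give the required vote.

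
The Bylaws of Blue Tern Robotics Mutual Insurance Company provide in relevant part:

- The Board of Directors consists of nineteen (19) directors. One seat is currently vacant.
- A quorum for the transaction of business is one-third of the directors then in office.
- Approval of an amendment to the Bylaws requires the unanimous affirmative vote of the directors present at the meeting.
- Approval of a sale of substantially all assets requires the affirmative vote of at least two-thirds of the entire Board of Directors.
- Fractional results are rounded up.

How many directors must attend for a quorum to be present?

6

1/3 of 18 = 6.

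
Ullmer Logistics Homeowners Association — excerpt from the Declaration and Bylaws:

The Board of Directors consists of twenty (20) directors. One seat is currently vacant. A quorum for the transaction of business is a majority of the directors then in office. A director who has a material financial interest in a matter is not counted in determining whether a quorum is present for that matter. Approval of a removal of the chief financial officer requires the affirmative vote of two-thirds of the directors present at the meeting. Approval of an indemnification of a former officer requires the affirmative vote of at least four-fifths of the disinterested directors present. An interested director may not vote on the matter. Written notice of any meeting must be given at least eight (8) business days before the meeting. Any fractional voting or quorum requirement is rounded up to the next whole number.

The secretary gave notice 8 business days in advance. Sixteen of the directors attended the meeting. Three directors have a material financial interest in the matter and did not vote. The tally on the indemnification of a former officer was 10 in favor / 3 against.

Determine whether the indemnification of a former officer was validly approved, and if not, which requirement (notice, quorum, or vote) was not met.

Notice: 8 business days given; 8 required (8 ≥ 8). Satisfied.
Quorum: 16 present, but the 3 interested directors do not count, leaving 13. Quorum is 10. Satisfied.
Vote: the indemnification of a former officer requires four-fifths of the disinterested directors present (16 − 3 = 13). 4/5 of 13 = 10.40, rounded up to 11, so 11 affirmative votes are needed; 10 voted in favor. Not satisfied.

Invalid — vote requirement not satisfied.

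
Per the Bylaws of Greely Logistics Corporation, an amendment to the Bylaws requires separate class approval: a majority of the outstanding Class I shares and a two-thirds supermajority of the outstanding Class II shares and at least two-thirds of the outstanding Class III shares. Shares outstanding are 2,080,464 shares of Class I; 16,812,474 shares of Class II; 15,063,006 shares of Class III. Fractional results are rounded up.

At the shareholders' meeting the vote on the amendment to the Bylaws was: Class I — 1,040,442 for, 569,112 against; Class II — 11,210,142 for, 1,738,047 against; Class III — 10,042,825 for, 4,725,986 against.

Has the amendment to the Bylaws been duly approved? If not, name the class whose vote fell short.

Approved — every class gave the required vote.

Class I: a majority of 2080464 is 1040233; 1,040,233 required, 1,040,442 in favor — approved.
Class II: 2/3 of 16812474 = 11208316; 11,208,316 required, 11,210,142 in favor — approved.
Class III: 2/3 of 15063006 = 10042004; 10,042,004 required, 10,042,825 in favor — approved.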